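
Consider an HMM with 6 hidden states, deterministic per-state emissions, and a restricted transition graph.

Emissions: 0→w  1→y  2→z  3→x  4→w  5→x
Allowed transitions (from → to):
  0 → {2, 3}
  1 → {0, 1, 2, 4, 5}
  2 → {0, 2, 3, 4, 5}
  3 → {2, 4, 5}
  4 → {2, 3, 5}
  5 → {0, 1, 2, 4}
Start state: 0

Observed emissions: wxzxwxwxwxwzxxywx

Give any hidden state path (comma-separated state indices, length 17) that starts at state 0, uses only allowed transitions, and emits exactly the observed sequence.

  0: obs=w cand={0,4} pick 0 [start]
  1: obs=x cand={3,5} pick 3 [0->3 ok]
  2: obs=z cand={2} pick 2 [3->2 ok]
  3: obs=x cand={3,5} pick 3 [2->3 ok]
  4: obs=w cand={0,4} pick 4 [3->4 ok]
  5: obs=x cand={3,5} pick 3 [4->3 ok]
  6: obs=w cand={0,4} pick 4 [3->4 ok]
  7: obs=x cand={3,5} pick 3 [4->3 ok]
  8: obs=w cand={0,4} pick 4 [3->4 ok]
  9: obs=x cand={3,5} pick 5 [4->5 ok]
  10: obs=w cand={0,4} pick 0 [5->0 ok]
  11: obs=z cand={2} pick 2 [0->2 ok]
  12: obs=x cand={3,5} pick 3 [2->3 ok]
  13: obs=x cand={3,5} pick 5 [3->5 ok]
  14: obs=y cand={1} pick 1 [5->1 ok]
  15: obs=w cand={0,4} pick 0 [1->0 ok]
  16: obs=x cand={3,5} pick 3 [0->3 ok]

0,3,2,3,4,3,4,3,4,5,0,2,3,5,1,0,3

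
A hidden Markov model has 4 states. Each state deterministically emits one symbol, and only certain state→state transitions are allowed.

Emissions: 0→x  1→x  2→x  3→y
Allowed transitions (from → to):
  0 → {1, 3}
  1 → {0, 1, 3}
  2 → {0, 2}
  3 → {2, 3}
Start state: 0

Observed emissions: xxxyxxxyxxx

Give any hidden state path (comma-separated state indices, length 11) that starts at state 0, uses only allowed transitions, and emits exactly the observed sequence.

0,1,0,3,2,0,1,3,2,2,0

  t0 'x' -> {0,1,2}, take 0 (start)
  t1 'x' -> {0,1,2}, take 1 (0->1 ok)
  t2 'x' -> {0,1,2}, take 0 (1->0 ok)
  t3 'y' -> {3}, take 3 (0->3 ok)
  t4 'x' -> {0,1,2}, take 2 (3->2 ok)
  t5 'x' -> {0,1,2}, take 0 (2->0 ok)
  t6 'x' -> {0,1,2}, take 1 (0->1 ok)
  t7 'y' -> {3}, take 3 (1->3 ok)
  t8 'x' -> {0,1,2}, take 2 (3->2 ok)
  t9 'x' -> {0,1,2}, take 2 (2->2 ok)
  t10 'x' -> {0,1,2}, take 0 (2->0 ok)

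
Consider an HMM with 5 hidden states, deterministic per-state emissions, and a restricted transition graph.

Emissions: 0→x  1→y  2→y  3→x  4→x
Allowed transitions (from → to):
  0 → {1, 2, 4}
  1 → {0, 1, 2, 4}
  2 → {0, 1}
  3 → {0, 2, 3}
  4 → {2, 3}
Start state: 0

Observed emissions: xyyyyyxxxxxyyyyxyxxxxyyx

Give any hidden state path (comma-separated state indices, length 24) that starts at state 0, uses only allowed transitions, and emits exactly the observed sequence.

0,2,1,1,1,2,0,4,3,3,0,1,1,1,1,0,1,4,3,0,4,2,1,0

  t0 'x' -> {0,3,4}, take 0 (start)
  t1 'y' -> {1,2}, take 2 (0->2 ok)
  t2 'y' -> {1,2}, take 1 (2->1 ok)
  t3 'y' -> {1,2}, take 1 (1->1 ok)
  t4 'y' -> {1,2}, take 1 (1->1 ok)
  t5 'y' -> {1,2}, take 2 (1->2 ok)
  t6 'x' -> {0,3,4}, take 0 (2->0 ok)
  t7 'x' -> {0,3,4}, take 4 (0->4 ok)
  t8 'x' -> {0,3,4}, take 3 (4->3 ok)
  t9 'x' -> {0,3,4}, take 3 (3->3 ok)
  t10 'x' -> {0,3,4}, take 0 (3->0 ok)
  t11 'y' -> {1,2}, take 1 (0->1 ok)
  t12 'y' -> {1,2}, take 1 (1->1 ok)
  t13 'y' -> {1,2}, take 1 (1->1 ok)
  t14 'y' -> {1,2}, take 1 (1->1 ok)
  t15 'x' -> {0,3,4}, take 0 (1->0 ok)
  t16 'y' -> {1,2}, take 1 (0->1 ok)
  t17 'x' -> {0,3,4}, take 4 (1->4 ok)
  t18 'x' -> {0,3,4}, take 3 (4->3 ok)
  t19 'x' -> {0,3,4}, take 0 (3->0 ok)
  t20 'x' -> {0,3,4}, take 4 (0->4 ok)
  t21 'y' -> {1,2}, take 2 (4->2 ok)
  t22 'y' -> {1,2}, take 1 (2->1 ok)
  t23 'x' -> {0,3,4}, take 0 (1->0 ok)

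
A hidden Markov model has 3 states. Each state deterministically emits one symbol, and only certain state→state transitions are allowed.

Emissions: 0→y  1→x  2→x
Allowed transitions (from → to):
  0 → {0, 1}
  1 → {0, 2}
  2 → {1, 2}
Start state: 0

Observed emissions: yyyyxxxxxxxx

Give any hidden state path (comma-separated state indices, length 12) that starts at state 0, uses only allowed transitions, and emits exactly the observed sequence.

0,0,0,0,1,2,1,2,2,2,2,1

  0: obs=y cand={0} pick 0 [start]
  1: obs=y cand={0} pick 0 [0->0 ok]
  2: obs=y cand={0} pick 0 [0->0 ok]
  3: obs=y cand={0} pick 0 [0->0 ok]
  4: obs=x cand={1,2} pick 1 [0->1 ok]
  5: obs=x cand={1,2} pick 2 [1->2 ok]
  6: obs=x cand={1,2} pick 1 [2->1 ok]
  7: obs=x cand={1,2} pick 2 [1->2 ok]
  8: obs=x cand={1,2} pick 2 [2->2 ok]
  9: obs=x cand={1,2} pick 2 [2->2 ok]
  10: obs=x cand={1,2} pick 2 [2->2 ok]
  11: obs=x cand={1,2} pick 1 [2->1 ok]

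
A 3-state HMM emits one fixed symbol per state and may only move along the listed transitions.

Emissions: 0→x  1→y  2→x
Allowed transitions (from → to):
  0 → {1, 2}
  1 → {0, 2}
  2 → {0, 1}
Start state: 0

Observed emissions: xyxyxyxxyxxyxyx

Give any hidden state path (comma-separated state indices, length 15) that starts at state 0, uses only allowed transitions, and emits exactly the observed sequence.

0,1,2,1,2,1,2,0,1,0,2,1,0,1,0

  [0] x  {0,2}  => 0  start
  [1] y  {1}  => 1  0->1 ok
  [2] x  {0,2}  => 2  1->2 ok
  [3] y  {1}  => 1  2->1 ok
  [4] x  {0,2}  => 2  1->2 ok
  [5] y  {1}  => 1  2->1 ok
  [6] x  {0,2}  => 2  1->2 ok
  [7] x  {0,2}  => 0  2->0 ok
  [8] y  {1}  => 1  0->1 ok
  [9] x  {0,2}  => 0  1->0 ok
  [10] x  {0,2}  => 2  0->2 ok
  [11] y  {1}  => 1  2->1 ok
  [12] x  {0,2}  => 0  1->0 ok
  [13] y  {1}  => 1  0->1 ok
  [14] x  {0,2}  => 0  1->0 ok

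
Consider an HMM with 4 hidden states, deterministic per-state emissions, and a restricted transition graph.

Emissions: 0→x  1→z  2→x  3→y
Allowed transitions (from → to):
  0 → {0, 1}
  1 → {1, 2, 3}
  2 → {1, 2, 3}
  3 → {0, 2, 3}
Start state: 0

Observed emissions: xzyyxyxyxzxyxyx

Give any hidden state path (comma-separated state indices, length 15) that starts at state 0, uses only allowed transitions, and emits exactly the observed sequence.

0,1,3,3,2,3,2,3,0,1,2,3,2,3,2

  t0 'x' -> {0,2}, take 0 (start)
  t1 'z' -> {1}, take 1 (0->1 ok)
  t2 'y' -> {3}, take 3 (1->3 ok)
  t3 'y' -> {3}, take 3 (3->3 ok)
  t4 'x' -> {0,2}, take 2 (3->2 ok)
  t5 'y' -> {3}, take 3 (2->3 ok)
  t6 'x' -> {0,2}, take 2 (3->2 ok)
  t7 'y' -> {3}, take 3 (2->3 ok)
  t8 'x' -> {0,2}, take 0 (3->0 ok)
  t9 'z' -> {1}, take 1 (0->1 ok)
  t10 'x' -> {0,2}, take 2 (1->2 ok)
  t11 'y' -> {3}, take 3 (2->3 ok)
  t12 'x' -> {0,2}, take 2 (3->2 ok)
  t13 'y' -> {3}, take 3 (2->3 ok)
  t14 'x' -> {0,2}, take 2 (3->2 ok)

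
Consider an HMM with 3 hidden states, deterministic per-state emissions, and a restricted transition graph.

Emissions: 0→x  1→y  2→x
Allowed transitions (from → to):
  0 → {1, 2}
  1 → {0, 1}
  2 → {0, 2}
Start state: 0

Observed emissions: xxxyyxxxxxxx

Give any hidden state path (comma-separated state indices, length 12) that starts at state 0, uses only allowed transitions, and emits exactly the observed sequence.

0,2,0,1,1,0,2,0,2,2,2,2

  0: obs=x cand={0,2} pick 0 [start]
  1: obs=x cand={0,2} pick 2 [0->2 ok]
  2: obs=x cand={0,2} pick 0 [2->0 ok]
  3: obs=y cand={1} pick 1 [0->1 ok]
  4: obs=y cand={1} pick 1 [1->1 ok]
  5: obs=x cand={0,2} pick 0 [1->0 ok]
  6: obs=x cand={0,2} pick 2 [0->2 ok]
  7: obs=x cand={0,2} pick 0 [2->0 ok]
  8: obs=x cand={0,2} pick 2 [0->2 ok]
  9: obs=x cand={0,2} pick 2 [2->2 ok]
  10: obs=x cand={0,2} pick 2 [2->2 ok]
  11: obs=x cand={0,2} pick 2 [2->2 ok]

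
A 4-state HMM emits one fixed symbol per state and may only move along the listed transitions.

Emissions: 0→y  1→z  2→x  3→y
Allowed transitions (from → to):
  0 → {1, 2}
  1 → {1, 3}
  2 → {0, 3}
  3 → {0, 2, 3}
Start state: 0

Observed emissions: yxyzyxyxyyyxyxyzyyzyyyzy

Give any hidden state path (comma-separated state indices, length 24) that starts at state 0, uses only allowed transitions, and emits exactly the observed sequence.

  t0 'y' -> {0,3}, take 0 (start)
  t1 'x' -> {2}, take 2 (0->2 ok)
  t2 'y' -> {0,3}, take 0 (2->0 ok)
  t3 'z' -> {1}, take 1 (0->1 ok)
  t4 'y' -> {0,3}, take 3 (1->3 ok)
  t5 'x' -> {2}, take 2 (3->2 ok)
  t6 'y' -> {0,3}, take 0 (2->0 ok)
  t7 'x' -> {2}, take 2 (0->2 ok)
  t8 'y' -> {0,3}, take 3 (2->3 ok)
  t9 'y' -> {0,3}, take 3 (3->3 ok)
  t10 'y' -> {0,3}, take 0 (3->0 ok)
  t11 'x' -> {2}, take 2 (0->2 ok)
  t12 'y' -> {0,3}, take 0 (2->0 ok)
  t13 'x' -> {2}, take 2 (0->2 ok)
  t14 'y' -> {0,3}, take 0 (2->0 ok)
  t15 'z' -> {1}, take 1 (0->1 ok)
  t16 'y' -> {0,3}, take 3 (1->3 ok)
  t17 'y' -> {0,3}, take 0 (3->0 ok)
  t18 'z' -> {1}, take 1 (0->1 ok)
  t19 'y' -> {0,3}, take 3 (1->3 ok)
  t20 'y' -> {0,3}, take 3 (3->3 ok)
  t21 'y' -> {0,3}, take 0 (3->0 ok)
  t22 'z' -> {1}, take 1 (0->1 ok)
  t23 'y' -> {0,3}, take 3 (1->3 ok)

0,2,0,1,3,2,0,2,3,3,0,2,0,2,0,1,3,0,1,3,3,0,1,3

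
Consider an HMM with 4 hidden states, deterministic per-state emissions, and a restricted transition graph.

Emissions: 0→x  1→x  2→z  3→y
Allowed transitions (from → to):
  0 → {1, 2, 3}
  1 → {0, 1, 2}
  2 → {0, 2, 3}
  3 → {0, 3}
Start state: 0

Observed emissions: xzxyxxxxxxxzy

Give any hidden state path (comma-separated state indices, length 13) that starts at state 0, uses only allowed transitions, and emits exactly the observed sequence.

  [0] x  {0,1}  => 0  start
  [1] z  {2}  => 2  0->2 ok
  [2] x  {0,1}  => 0  2->0 ok
  [3] y  {3}  => 3  0->3 ok
  [4] x  {0,1}  => 0  3->0 ok
  [5] x  {0,1}  => 1  0->1 ok
  [6] x  {0,1}  => 0  1->0 ok
  [7] x  {0,1}  => 1  0->1 ok
  [8] x  {0,1}  => 1  1->1 ok
  [9] x  {0,1}  => 1  1->1 ok
  [10] x  {0,1}  => 0  1->0 ok
  [11] z  {2}  => 2  0->2 ok
  [12] y  {3}  => 3  2->3 ok

0,2,0,3,0,1,0,1,1,1,0,2,3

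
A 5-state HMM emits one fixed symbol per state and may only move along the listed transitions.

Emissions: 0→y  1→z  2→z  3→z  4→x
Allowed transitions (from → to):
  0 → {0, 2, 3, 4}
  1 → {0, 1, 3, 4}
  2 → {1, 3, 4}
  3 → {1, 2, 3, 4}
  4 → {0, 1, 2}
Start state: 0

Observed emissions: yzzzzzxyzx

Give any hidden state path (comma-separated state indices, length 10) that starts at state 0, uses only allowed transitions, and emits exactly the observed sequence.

0,3,2,3,1,1,4,0,3,4

  t0 'y' -> {0}, take 0 (start)
  t1 'z' -> {1,2,3}, take 3 (0->3 ok)
  t2 'z' -> {1,2,3}, take 2 (3->2 ok)
  t3 'z' -> {1,2,3}, take 3 (2->3 ok)
  t4 'z' -> {1,2,3}, take 1 (3->1 ok)
  t5 'z' -> {1,2,3}, take 1 (1->1 ok)
  t6 'x' -> {4}, take 4 (1->4 ok)
  t7 'y' -> {0}, take 0 (4->0 ok)
  t8 'z' -> {1,2,3}, take 3 (0->3 ok)
  t9 'x' -> {4}, take 4 (3->4 ok)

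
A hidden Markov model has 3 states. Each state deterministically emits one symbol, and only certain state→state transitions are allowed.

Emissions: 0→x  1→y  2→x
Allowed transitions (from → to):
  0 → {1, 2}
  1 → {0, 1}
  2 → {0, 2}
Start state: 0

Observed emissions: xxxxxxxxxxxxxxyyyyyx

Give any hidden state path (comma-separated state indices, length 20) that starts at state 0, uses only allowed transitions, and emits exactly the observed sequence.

0,2,0,2,2,2,0,2,2,2,0,2,2,0,1,1,1,1,1,0

  0: obs=x cand={0,2} pick 0 [start]
  1: obs=x cand={0,2} pick 2 [0->2 ok]
  2: obs=x cand={0,2} pick 0 [2->0 ok]
  3: obs=x cand={0,2} pick 2 [0->2 ok]
  4: obs=x cand={0,2} pick 2 [2->2 ok]
  5: obs=x cand={0,2} pick 2 [2->2 ok]
  6: obs=x cand={0,2} pick 0 [2->0 ok]
  7: obs=x cand={0,2} pick 2 [0->2 ok]
  8: obs=x cand={0,2} pick 2 [2->2 ok]
  9: obs=x cand={0,2} pick 2 [2->2 ok]
  10: obs=x cand={0,2} pick 0 [2->0 ok]
  11: obs=x cand={0,2} pick 2 [0->2 ok]
  12: obs=x cand={0,2} pick 2 [2->2 ok]
  13: obs=x cand={0,2} pick 0 [2->0 ok]
  14: obs=y cand={1} pick 1 [0->1 ok]
  15: obs=y cand={1} pick 1 [1->1 ok]
  16: obs=y cand={1} pick 1 [1->1 ok]
  17: obs=y cand={1} pick 1 [1->1 ok]
  18: obs=y cand={1} pick 1 [1->1 ok]
  19: obs=x cand={0,2} pick 0 [1->0 ok]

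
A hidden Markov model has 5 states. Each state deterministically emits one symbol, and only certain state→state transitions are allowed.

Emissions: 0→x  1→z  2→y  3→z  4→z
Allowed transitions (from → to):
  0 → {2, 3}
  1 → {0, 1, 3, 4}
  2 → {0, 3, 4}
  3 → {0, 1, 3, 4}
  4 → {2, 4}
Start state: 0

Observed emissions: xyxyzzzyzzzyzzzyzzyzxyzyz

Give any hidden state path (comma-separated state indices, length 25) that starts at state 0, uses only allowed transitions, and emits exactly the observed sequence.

  t0 'x' -> {0}, take 0 (start)
  t1 'y' -> {2}, take 2 (0->2 ok)
  t2 'x' -> {0}, take 0 (2->0 ok)
  t3 'y' -> {2}, take 2 (0->2 ok)
  t4 'z' -> {1,3,4}, take 3 (2->3 ok)
  t5 'z' -> {1,3,4}, take 4 (3->4 ok)
  t6 'z' -> {1,3,4}, take 4 (4->4 ok)
  t7 'y' -> {2}, take 2 (4->2 ok)
  t8 'z' -> {1,3,4}, take 3 (2->3 ok)
  t9 'z' -> {1,3,4}, take 4 (3->4 ok)
  t10 'z' -> {1,3,4}, take 4 (4->4 ok)
  t11 'y' -> {2}, take 2 (4->2 ok)
  t12 'z' -> {1,3,4}, take 4 (2->4 ok)
  t13 'z' -> {1,3,4}, take 4 (4->4 ok)
  t14 'z' -> {1,3,4}, take 4 (4->4 ok)
  t15 'y' -> {2}, take 2 (4->2 ok)
  t16 'z' -> {1,3,4}, take 4 (2->4 ok)
  t17 'z' -> {1,3,4}, take 4 (4->4 ok)
  t18 'y' -> {2}, take 2 (4->2 ok)
  t19 'z' -> {1,3,4}, take 3 (2->3 ok)
  t20 'x' -> {0}, take 0 (3->0 ok)
  t21 'y' -> {2}, take 2 (0->2 ok)
  t22 'z' -> {1,3,4}, take 4 (2->4 ok)
  t23 'y' -> {2}, take 2 (4->2 ok)
  t24 'z' -> {1,3,4}, take 4 (2->4 ok)

0,2,0,2,3,4,4,2,3,4,4,2,4,4,4,2,4,4,2,3,0,2,4,2,4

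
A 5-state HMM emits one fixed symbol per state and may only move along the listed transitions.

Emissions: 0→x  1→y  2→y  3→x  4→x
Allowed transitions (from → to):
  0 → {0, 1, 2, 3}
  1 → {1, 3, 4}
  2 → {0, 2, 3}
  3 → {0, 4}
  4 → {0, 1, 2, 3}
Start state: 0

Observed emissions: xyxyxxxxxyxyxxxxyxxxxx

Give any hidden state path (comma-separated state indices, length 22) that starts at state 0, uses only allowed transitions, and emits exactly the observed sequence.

0,1,4,2,0,3,4,0,0,1,4,2,3,4,0,0,1,3,4,3,4,0

  [0] x  {0,3,4}  => 0  start
  [1] y  {1,2}  => 1  0->1 ok
  [2] x  {0,3,4}  => 4  1->4 ok
  [3] y  {1,2}  => 2  4->2 ok
  [4] x  {0,3,4}  => 0  2->0 ok
  [5] x  {0,3,4}  => 3  0->3 ok
  [6] x  {0,3,4}  => 4  3->4 ok
  [7] x  {0,3,4}  => 0  4->0 ok
  [8] x  {0,3,4}  => 0  0->0 ok
  [9] y  {1,2}  => 1  0->1 ok
  [10] x  {0,3,4}  => 4  1->4 ok
  [11] y  {1,2}  => 2  4->2 ok
  [12] x  {0,3,4}  => 3  2->3 ok
  [13] x  {0,3,4}  => 4  3->4 ok
  [14] x  {0,3,4}  => 0  4->0 ok
  [15] x  {0,3,4}  => 0  0->0 ok
  [16] y  {1,2}  => 1  0->1 ok
  [17] x  {0,3,4}  => 3  1->3 ok
  [18] x  {0,3,4}  => 4  3->4 ok
  [19] x  {0,3,4}  => 3  4->3 ok
  [20] x  {0,3,4}  => 4  3->4 ok
  [21] x  {0,3,4}  => 0  4->0 ok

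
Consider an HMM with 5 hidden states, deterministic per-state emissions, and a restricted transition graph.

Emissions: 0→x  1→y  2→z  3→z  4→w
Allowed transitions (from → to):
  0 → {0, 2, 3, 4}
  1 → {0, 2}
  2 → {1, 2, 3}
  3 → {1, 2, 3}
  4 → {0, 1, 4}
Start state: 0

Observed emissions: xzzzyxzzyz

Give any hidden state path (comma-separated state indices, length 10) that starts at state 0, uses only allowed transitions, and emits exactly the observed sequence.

  pos 0: x in {0}, choose 0; start
  pos 1: z in {2,3}, choose 2; 0->2 ok
  pos 2: z in {2,3}, choose 2; 2->2 ok
  pos 3: z in {2,3}, choose 3; 2->3 ok
  pos 4: y in {1}, choose 1; 3->1 ok
  pos 5: x in {0}, choose 0; 1->0 ok
  pos 6: z in {2,3}, choose 2; 0->2 ok
  pos 7: z in {2,3}, choose 2; 2->2 ok
  pos 8: y in {1}, choose 1; 2->1 ok
  pos 9: z in {2,3}, choose 2; 1->2 ok

0,2,2,3,1,0,2,2,1,2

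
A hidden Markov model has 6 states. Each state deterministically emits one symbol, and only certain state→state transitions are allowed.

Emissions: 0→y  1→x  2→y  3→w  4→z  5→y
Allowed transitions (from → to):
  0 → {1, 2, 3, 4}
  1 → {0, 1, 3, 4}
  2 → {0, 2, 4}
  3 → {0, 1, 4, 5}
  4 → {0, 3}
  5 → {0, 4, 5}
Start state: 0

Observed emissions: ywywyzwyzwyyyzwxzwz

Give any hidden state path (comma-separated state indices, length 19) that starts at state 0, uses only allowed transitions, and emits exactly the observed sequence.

  [0] y  {0,2,5}  => 0  start
  [1] w  {3}  => 3  0->3 ok
  [2] y  {0,2,5}  => 0  3->0 ok
  [3] w  {3}  => 3  0->3 ok
  [4] y  {0,2,5}  => 5  3->5 ok
  [5] z  {4}  => 4  5->4 ok
  [6] w  {3}  => 3  4->3 ok
  [7] y  {0,2,5}  => 5  3->5 ok
  [8] z  {4}  => 4  5->4 ok
  [9] w  {3}  => 3  4->3 ok
  [10] y  {0,2,5}  => 5  3->5 ok
  [11] y  {0,2,5}  => 5  5->5 ok
  [12] y  {0,2,5}  => 5  5->5 ok
  [13] z  {4}  => 4  5->4 ok
  [14] w  {3}  => 3  4->3 ok
  [15] x  {1}  => 1  3->1 ok
  [16] z  {4}  => 4  1->4 ok
  [17] w  {3}  => 3  4->3 ok
  [18] z  {4}  => 4  3->4 ok

0,3,0,3,5,4,3,5,4,3,5,5,5,4,3,1,4,3,4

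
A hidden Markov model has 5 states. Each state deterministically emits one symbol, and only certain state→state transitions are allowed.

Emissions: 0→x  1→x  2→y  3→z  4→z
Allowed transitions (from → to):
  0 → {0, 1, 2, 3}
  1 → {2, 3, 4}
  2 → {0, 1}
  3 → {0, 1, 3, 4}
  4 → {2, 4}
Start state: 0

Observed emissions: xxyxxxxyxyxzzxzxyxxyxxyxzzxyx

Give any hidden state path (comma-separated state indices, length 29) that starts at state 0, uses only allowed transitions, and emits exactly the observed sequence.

0,0,2,0,0,0,0,2,0,2,1,3,3,1,3,1,2,0,0,2,0,1,2,0,3,3,1,2,0

  0: obs=x cand={0,1} pick 0 [start]
  1: obs=x cand={0,1} pick 0 [0->0 ok]
  2: obs=y cand={2} pick 2 [0->2 ok]
  3: obs=x cand={0,1} pick 0 [2->0 ok]
  4: obs=x cand={0,1} pick 0 [0->0 ok]
  5: obs=x cand={0,1} pick 0 [0->0 ok]
  6: obs=x cand={0,1} pick 0 [0->0 ok]
  7: obs=y cand={2} pick 2 [0->2 ok]
  8: obs=x cand={0,1} pick 0 [2->0 ok]
  9: obs=y cand={2} pick 2 [0->2 ok]
  10: obs=x cand={0,1} pick 1 [2->1 ok]
  11: obs=z cand={3,4} pick 3 [1->3 ok]
  12: obs=z cand={3,4} pick 3 [3->3 ok]
  13: obs=x cand={0,1} pick 1 [3->1 ok]
  14: obs=z cand={3,4} pick 3 [1->3 ok]
  15: obs=x cand={0,1} pick 1 [3->1 ok]
  16: obs=y cand={2} pick 2 [1->2 ok]
  17: obs=x cand={0,1} pick 0 [2->0 ok]
  18: obs=x cand={0,1} pick 0 [0->0 ok]
  19: obs=y cand={2} pick 2 [0->2 ok]
  20: obs=x cand={0,1} pick 0 [2->0 ok]
  21: obs=x cand={0,1} pick 1 [0->1 ok]
  22: obs=y cand={2} pick 2 [1->2 ok]
  23: obs=x cand={0,1} pick 0 [2->0 ok]
  24: obs=z cand={3,4} pick 3 [0->3 ok]
  25: obs=z cand={3,4} pick 3 [3->3 ok]
  26: obs=x cand={0,1} pick 1 [3->1 ok]
  27: obs=y cand={2} pick 2 [1->2 ok]
  28: obs=x cand={0,1} pick 0 [2->0 ok]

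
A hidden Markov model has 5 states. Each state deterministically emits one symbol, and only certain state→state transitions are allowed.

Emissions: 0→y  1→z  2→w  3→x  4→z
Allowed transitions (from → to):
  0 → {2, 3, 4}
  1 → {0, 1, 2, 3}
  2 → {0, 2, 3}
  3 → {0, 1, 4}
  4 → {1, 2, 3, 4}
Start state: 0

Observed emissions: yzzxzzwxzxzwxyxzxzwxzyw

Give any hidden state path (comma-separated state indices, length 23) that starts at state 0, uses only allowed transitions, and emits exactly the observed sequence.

  pos 0: y in {0}, choose 0; start
  pos 1: z in {1,4}, choose 4; 0->4 ok
  pos 2: z in {1,4}, choose 1; 4->1 ok
  pos 3: x in {3}, choose 3; 1->3 ok
  pos 4: z in {1,4}, choose 4; 3->4 ok
  pos 5: z in {1,4}, choose 4; 4->4 ok
  pos 6: w in {2}, choose 2; 4->2 ok
  pos 7: x in {3}, choose 3; 2->3 ok
  pos 8: z in {1,4}, choose 1; 3->1 ok
  pos 9: x in {3}, choose 3; 1->3 ok
  pos 10: z in {1,4}, choose 4; 3->4 ok
  pos 11: w in {2}, choose 2; 4->2 ok
  pos 12: x in {3}, choose 3; 2->3 ok
  pos 13: y in {0}, choose 0; 3->0 ok
  pos 14: x in {3}, choose 3; 0->3 ok
  pos 15: z in {1,4}, choose 4; 3->4 ok
  pos 16: x in {3}, choose 3; 4->3 ok
  pos 17: z in {1,4}, choose 4; 3->4 ok
  pos 18: w in {2}, choose 2; 4->2 ok
  pos 19: x in {3}, choose 3; 2->3 ok
  pos 20: z in {1,4}, choose 1; 3->1 ok
  pos 21: y in {0}, choose 0; 1->0 ok
  pos 22: w in {2}, choose 2; 0->2 ok

0,4,1,3,4,4,2,3,1,3,4,2,3,0,3,4,3,4,2,3,1,0,2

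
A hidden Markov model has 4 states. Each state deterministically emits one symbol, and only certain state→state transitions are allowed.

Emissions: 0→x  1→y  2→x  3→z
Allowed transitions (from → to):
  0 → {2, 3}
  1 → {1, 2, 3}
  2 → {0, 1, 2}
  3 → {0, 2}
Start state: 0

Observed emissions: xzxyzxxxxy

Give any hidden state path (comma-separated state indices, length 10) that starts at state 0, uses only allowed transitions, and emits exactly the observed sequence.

0,3,2,1,3,0,2,2,2,1

  [0] x  {0,2}  => 0  start
  [1] z  {3}  => 3  0->3 ok
  [2] x  {0,2}  => 2  3->2 ok
  [3] y  {1}  => 1  2->1 ok
  [4] z  {3}  => 3  1->3 ok
  [5] x  {0,2}  => 0  3->0 ok
  [6] x  {0,2}  => 2  0->2 ok
  [7] x  {0,2}  => 2  2->2 ok
  [8] x  {0,2}  => 2  2->2 ok
  [9] y  {1}  => 1  2->1 ok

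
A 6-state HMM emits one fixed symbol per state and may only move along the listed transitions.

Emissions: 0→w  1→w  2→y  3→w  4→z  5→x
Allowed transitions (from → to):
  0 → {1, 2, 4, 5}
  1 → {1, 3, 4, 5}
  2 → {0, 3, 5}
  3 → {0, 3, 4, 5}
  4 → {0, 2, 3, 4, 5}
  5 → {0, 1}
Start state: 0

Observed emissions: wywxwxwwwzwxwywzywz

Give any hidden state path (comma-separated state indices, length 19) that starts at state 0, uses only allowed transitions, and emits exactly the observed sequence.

  pos 0: w in {0,1,3}, choose 0; start
  pos 1: y in {2}, choose 2; 0->2 ok
  pos 2: w in {0,1,3}, choose 3; 2->3 ok
  pos 3: x in {5}, choose 5; 3->5 ok
  pos 4: w in {0,1,3}, choose 0; 5->0 ok
  pos 5: x in {5}, choose 5; 0->5 ok
  pos 6: w in {0,1,3}, choose 1; 5->1 ok
  pos 7: w in {0,1,3}, choose 1; 1->1 ok
  pos 8: w in {0,1,3}, choose 1; 1->1 ok
  pos 9: z in {4}, choose 4; 1->4 ok
  pos 10: w in {0,1,3}, choose 3; 4->3 ok
  pos 11: x in {5}, choose 5; 3->5 ok
  pos 12: w in {0,1,3}, choose 0; 5->0 ok
  pos 13: y in {2}, choose 2; 0->2 ok
  pos 14: w in {0,1,3}, choose 0; 2->0 ok
  pos 15: z in {4}, choose 4; 0->4 ok
  pos 16: y in {2}, choose 2; 4->2 ok
  pos 17: w in {0,1,3}, choose 0; 2->0 ok
  pos 18: z in {4}, choose 4; 0->4 ok

0,2,3,5,0,5,1,1,1,4,3,5,0,2,0,4,2,0,4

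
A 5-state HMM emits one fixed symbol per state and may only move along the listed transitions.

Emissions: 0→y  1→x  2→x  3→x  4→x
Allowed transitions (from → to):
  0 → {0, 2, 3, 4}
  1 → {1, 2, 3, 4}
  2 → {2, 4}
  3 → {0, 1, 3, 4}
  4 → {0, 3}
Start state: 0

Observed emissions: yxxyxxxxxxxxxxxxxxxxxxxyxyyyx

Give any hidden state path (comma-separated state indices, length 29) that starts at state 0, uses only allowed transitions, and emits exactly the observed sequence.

  t0 'y' -> {0}, take 0 (start)
  t1 'x' -> {1,2,3,4}, take 2 (0->2 ok)
  t2 'x' -> {1,2,3,4}, take 4 (2->4 ok)
  t3 'y' -> {0}, take 0 (4->0 ok)
  t4 'x' -> {1,2,3,4}, take 4 (0->4 ok)
  t5 'x' -> {1,2,3,4}, take 3 (4->3 ok)
  t6 'x' -> {1,2,3,4}, take 4 (3->4 ok)
  t7 'x' -> {1,2,3,4}, take 3 (4->3 ok)
  t8 'x' -> {1,2,3,4}, take 4 (3->4 ok)
  t9 'x' -> {1,2,3,4}, take 3 (4->3 ok)
  t10 'x' -> {1,2,3,4}, take 1 (3->1 ok)
  t11 'x' -> {1,2,3,4}, take 2 (1->2 ok)
  t12 'x' -> {1,2,3,4}, take 2 (2->2 ok)
  t13 'x' -> {1,2,3,4}, take 2 (2->2 ok)
  t14 'x' -> {1,2,3,4}, take 4 (2->4 ok)
  t15 'x' -> {1,2,3,4}, take 3 (4->3 ok)
  t16 'x' -> {1,2,3,4}, take 1 (3->1 ok)
  t17 'x' -> {1,2,3,4}, take 1 (1->1 ok)
  t18 'x' -> {1,2,3,4}, take 2 (1->2 ok)
  t19 'x' -> {1,2,3,4}, take 2 (2->2 ok)
  t20 'x' -> {1,2,3,4}, take 4 (2->4 ok)
  t21 'x' -> {1,2,3,4}, take 3 (4->3 ok)
  t22 'x' -> {1,2,3,4}, take 3 (3->3 ok)
  t23 'y' -> {0}, take 0 (3->0 ok)
  t24 'x' -> {1,2,3,4}, take 3 (0->3 ok)
  t25 'y' -> {0}, take 0 (3->0 ok)
  t26 'y' -> {0}, take 0 (0->0 ok)
  t27 'y' -> {0}, take 0 (0->0 ok)
  t28 'x' -> {1,2,3,4}, take 2 (0->2 ok)

0,2,4,0,4,3,4,3,4,3,1,2,2,2,4,3,1,1,2,2,4,3,3,0,3,0,0,0,2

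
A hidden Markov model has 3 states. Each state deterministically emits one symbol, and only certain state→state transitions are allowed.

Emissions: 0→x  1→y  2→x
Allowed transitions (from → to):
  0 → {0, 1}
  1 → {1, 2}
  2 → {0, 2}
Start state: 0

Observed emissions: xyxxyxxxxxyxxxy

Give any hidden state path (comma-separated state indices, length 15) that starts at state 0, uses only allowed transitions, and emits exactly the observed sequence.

0,1,2,0,1,2,2,2,2,0,1,2,2,0,1

  pos 0: x in {0,2}, choose 0; start
  pos 1: y in {1}, choose 1; 0->1 ok
  pos 2: x in {0,2}, choose 2; 1->2 ok
  pos 3: x in {0,2}, choose 0; 2->0 ok
  pos 4: y in {1}, choose 1; 0->1 ok
  pos 5: x in {0,2}, choose 2; 1->2 ok
  pos 6: x in {0,2}, choose 2; 2->2 ok
  pos 7: x in {0,2}, choose 2; 2->2 ok
  pos 8: x in {0,2}, choose 2; 2->2 ok
  pos 9: x in {0,2}, choose 0; 2->0 ok
  pos 10: y in {1}, choose 1; 0->1 ok
  pos 11: x in {0,2}, choose 2; 1->2 ok
  pos 12: x in {0,2}, choose 2; 2->2 ok
  pos 13: x in {0,2}, choose 0; 2->0 ok
  pos 14: y in {1}, choose 1; 0->1 ok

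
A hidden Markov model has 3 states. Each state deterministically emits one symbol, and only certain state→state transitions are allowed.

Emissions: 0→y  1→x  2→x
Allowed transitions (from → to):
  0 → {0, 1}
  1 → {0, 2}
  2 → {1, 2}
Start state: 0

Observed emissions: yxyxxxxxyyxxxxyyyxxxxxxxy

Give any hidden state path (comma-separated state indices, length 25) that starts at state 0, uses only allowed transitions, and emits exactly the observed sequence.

0,1,0,1,2,2,2,1,0,0,1,2,2,1,0,0,0,1,2,1,2,2,2,1,0

  [0] y  {0}  => 0  start
  [1] x  {1,2}  => 1  0->1 ok
  [2] y  {0}  => 0  1->0 ok
  [3] x  {1,2}  => 1  0->1 ok
  [4] x  {1,2}  => 2  1->2 ok
  [5] x  {1,2}  => 2  2->2 ok
  [6] x  {1,2}  => 2  2->2 ok
  [7] x  {1,2}  => 1  2->1 ok
  [8] y  {0}  => 0  1->0 ok
  [9] y  {0}  => 0  0->0 ok
  [10] x  {1,2}  => 1  0->1 ok
  [11] x  {1,2}  => 2  1->2 ok
  [12] x  {1,2}  => 2  2->2 ok
  [13] x  {1,2}  => 1  2->1 ok
  [14] y  {0}  => 0  1->0 ok
  [15] y  {0}  => 0  0->0 ok
  [16] y  {0}  => 0  0->0 ok
  [17] x  {1,2}  => 1  0->1 ok
  [18] x  {1,2}  => 2  1->2 ok
  [19] x  {1,2}  => 1  2->1 ok
  [20] x  {1,2}  => 2  1->2 ok
  [21] x  {1,2}  => 2  2->2 ok
  [22] x  {1,2}  => 2  2->2 ok
  [23] x  {1,2}  => 1  2->1 ok
  [24] y  {0}  => 0  1->0 ok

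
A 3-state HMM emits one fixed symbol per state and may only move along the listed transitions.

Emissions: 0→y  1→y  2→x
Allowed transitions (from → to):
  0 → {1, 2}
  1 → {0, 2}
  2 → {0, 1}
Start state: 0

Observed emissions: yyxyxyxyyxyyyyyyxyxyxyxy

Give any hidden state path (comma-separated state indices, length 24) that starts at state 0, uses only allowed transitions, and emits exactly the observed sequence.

  [0] y  {0,1}  => 0  start
  [1] y  {0,1}  => 1  0->1 ok
  [2] x  {2}  => 2  1->2 ok
  [3] y  {0,1}  => 1  2->1 ok
  [4] x  {2}  => 2  1->2 ok
  [5] y  {0,1}  => 0  2->0 ok
  [6] x  {2}  => 2  0->2 ok
  [7] y  {0,1}  => 1  2->1 ok
  [8] y  {0,1}  => 0  1->0 ok
  [9] x  {2}  => 2  0->2 ok
  [10] y  {0,1}  => 1  2->1 ok
  [11] y  {0,1}  => 0  1->0 ok
  [12] y  {0,1}  => 1  0->1 ok
  [13] y  {0,1}  => 0  1->0 ok
  [14] y  {0,1}  => 1  0->1 ok
  [15] y  {0,1}  => 0  1->0 ok
  [16] x  {2}  => 2  0->2 ok
  [17] y  {0,1}  => 0  2->0 ok
  [18] x  {2}  => 2  0->2 ok
  [19] y  {0,1}  => 1  2->1 ok
  [20] x  {2}  => 2  1->2 ok
  [21] y  {0,1}  => 0  2->0 ok
  [22] x  {2}  => 2  0->2 ok
  [23] y  {0,1}  => 0  2->0 ok

0,1,2,1,2,0,2,1,0,2,1,0,1,0,1,0,2,0,2,1,2,0,2,0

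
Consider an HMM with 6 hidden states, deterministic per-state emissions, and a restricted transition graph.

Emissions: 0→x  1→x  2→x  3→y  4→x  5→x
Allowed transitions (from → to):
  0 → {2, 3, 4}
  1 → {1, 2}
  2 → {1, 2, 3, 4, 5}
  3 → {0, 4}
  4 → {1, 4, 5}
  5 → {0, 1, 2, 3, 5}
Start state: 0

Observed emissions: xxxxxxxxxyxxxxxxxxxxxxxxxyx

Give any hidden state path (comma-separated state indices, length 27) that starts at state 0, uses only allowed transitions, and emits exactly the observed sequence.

0,2,2,4,4,1,1,2,2,3,0,4,4,1,1,1,2,2,1,1,2,1,1,2,2,3,4

  0: obs=x cand={0,1,2,4,5} pick 0 [start]
  1: obs=x cand={0,1,2,4,5} pick 2 [0->2 ok]
  2: obs=x cand={0,1,2,4,5} pick 2 [2->2 ok]
  3: obs=x cand={0,1,2,4,5} pick 4 [2->4 ok]
  4: obs=x cand={0,1,2,4,5} pick 4 [4->4 ok]
  5: obs=x cand={0,1,2,4,5} pick 1 [4->1 ok]
  6: obs=x cand={0,1,2,4,5} pick 1 [1->1 ok]
  7: obs=x cand={0,1,2,4,5} pick 2 [1->2 ok]
  8: obs=x cand={0,1,2,4,5} pick 2 [2->2 ok]
  9: obs=y cand={3} pick 3 [2->3 ok]
  10: obs=x cand={0,1,2,4,5} pick 0 [3->0 ok]
  11: obs=x cand={0,1,2,4,5} pick 4 [0->4 ok]
  12: obs=x cand={0,1,2,4,5} pick 4 [4->4 ok]
  13: obs=x cand={0,1,2,4,5} pick 1 [4->1 ok]
  14: obs=x cand={0,1,2,4,5} pick 1 [1->1 ok]
  15: obs=x cand={0,1,2,4,5} pick 1 [1->1 ok]
  16: obs=x cand={0,1,2,4,5} pick 2 [1->2 ok]
  17: obs=x cand={0,1,2,4,5} pick 2 [2->2 ok]
  18: obs=x cand={0,1,2,4,5} pick 1 [2->1 ok]
  19: obs=x cand={0,1,2,4,5} pick 1 [1->1 ok]
  20: obs=x cand={0,1,2,4,5} pick 2 [1->2 ok]
  21: obs=x cand={0,1,2,4,5} pick 1 [2->1 ok]
  22: obs=x cand={0,1,2,4,5} pick 1 [1->1 ok]
  23: obs=x cand={0,1,2,4,5} pick 2 [1->2 ok]
  24: obs=x cand={0,1,2,4,5} pick 2 [2->2 ok]
  25: obs=y cand={3} pick 3 [2->3 ok]
  26: obs=x cand={0,1,2,4,5} pick 4 [3->4 ok]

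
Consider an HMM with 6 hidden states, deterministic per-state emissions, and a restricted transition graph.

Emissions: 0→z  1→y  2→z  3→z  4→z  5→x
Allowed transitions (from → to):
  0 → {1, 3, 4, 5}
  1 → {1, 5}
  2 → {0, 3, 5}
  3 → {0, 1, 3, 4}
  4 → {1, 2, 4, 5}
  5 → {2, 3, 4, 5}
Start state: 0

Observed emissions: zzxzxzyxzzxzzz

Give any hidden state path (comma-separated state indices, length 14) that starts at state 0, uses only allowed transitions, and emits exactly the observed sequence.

0,4,5,2,5,3,1,5,3,4,5,2,3,0

  [0] z  {0,2,3,4}  => 0  start
  [1] z  {0,2,3,4}  => 4  0->4 ok
  [2] x  {5}  => 5  4->5 ok
  [3] z  {0,2,3,4}  => 2  5->2 ok
  [4] x  {5}  => 5  2->5 ok
  [5] z  {0,2,3,4}  => 3  5->3 ok
  [6] y  {1}  => 1  3->1 ok
  [7] x  {5}  => 5  1->5 ok
  [8] z  {0,2,3,4}  => 3  5->3 ok
  [9] z  {0,2,3,4}  => 4  3->4 ok
  [10] x  {5}  => 5  4->5 ok
  [11] z  {0,2,3,4}  => 2  5->2 ok
  [12] z  {0,2,3,4}  => 3  2->3 ok
  [13] z  {0,2,3,4}  => 0  3->0 ok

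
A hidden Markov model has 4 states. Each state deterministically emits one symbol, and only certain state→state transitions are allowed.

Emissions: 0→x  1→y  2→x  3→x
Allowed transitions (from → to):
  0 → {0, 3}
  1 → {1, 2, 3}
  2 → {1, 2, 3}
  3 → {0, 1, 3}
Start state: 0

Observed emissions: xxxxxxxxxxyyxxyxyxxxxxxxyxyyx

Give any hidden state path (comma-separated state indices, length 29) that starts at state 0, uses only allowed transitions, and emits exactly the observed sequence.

0,3,3,3,3,0,3,0,0,3,1,1,2,3,1,2,1,2,3,3,3,0,0,3,1,3,1,1,3

  t0 'x' -> {0,2,3}, take 0 (start)
  t1 'x' -> {0,2,3}, take 3 (0->3 ok)
  t2 'x' -> {0,2,3}, take 3 (3->3 ok)
  t3 'x' -> {0,2,3}, take 3 (3->3 ok)
  t4 'x' -> {0,2,3}, take 3 (3->3 ok)
  t5 'x' -> {0,2,3}, take 0 (3->0 ok)
  t6 'x' -> {0,2,3}, take 3 (0->3 ok)
  t7 'x' -> {0,2,3}, take 0 (3->0 ok)
  t8 'x' -> {0,2,3}, take 0 (0->0 ok)
  t9 'x' -> {0,2,3}, take 3 (0->3 ok)
  t10 'y' -> {1}, take 1 (3->1 ok)
  t11 'y' -> {1}, take 1 (1->1 ok)
  t12 'x' -> {0,2,3}, take 2 (1->2 ok)
  t13 'x' -> {0,2,3}, take 3 (2->3 ok)
  t14 'y' -> {1}, take 1 (3->1 ok)
  t15 'x' -> {0,2,3}, take 2 (1->2 ok)
  t16 'y' -> {1}, take 1 (2->1 ok)
  t17 'x' -> {0,2,3}, take 2 (1->2 ok)
  t18 'x' -> {0,2,3}, take 3 (2->3 ok)
  t19 'x' -> {0,2,3}, take 3 (3->3 ok)
  t20 'x' -> {0,2,3}, take 3 (3->3 ok)
  t21 'x' -> {0,2,3}, take 0 (3->0 ok)
  t22 'x' -> {0,2,3}, take 0 (0->0 ok)
  t23 'x' -> {0,2,3}, take 3 (0->3 ok)
  t24 'y' -> {1}, take 1 (3->1 ok)
  t25 'x' -> {0,2,3}, take 3 (1->3 ok)
  t26 'y' -> {1}, take 1 (3->1 ok)
  t27 'y' -> {1}, take 1 (1->1 ok)
  t28 'x' -> {0,2,3}, take 3 (1->3 ok)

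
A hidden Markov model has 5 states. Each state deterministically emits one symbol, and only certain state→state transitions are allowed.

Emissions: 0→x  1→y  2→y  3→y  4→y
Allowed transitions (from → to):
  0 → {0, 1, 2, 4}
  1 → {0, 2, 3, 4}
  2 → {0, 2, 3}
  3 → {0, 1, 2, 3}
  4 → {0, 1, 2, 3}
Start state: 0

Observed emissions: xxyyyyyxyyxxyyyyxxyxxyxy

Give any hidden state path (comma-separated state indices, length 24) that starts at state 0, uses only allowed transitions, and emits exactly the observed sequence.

0,0,1,4,3,1,2,0,4,3,0,0,4,1,2,2,0,0,1,0,0,4,0,1

  0: obs=x cand={0} pick 0 [start]
  1: obs=x cand={0} pick 0 [0->0 ok]
  2: obs=y cand={1,2,3,4} pick 1 [0->1 ok]
  3: obs=y cand={1,2,3,4} pick 4 [1->4 ok]
  4: obs=y cand={1,2,3,4} pick 3 [4->3 ok]
  5: obs=y cand={1,2,3,4} pick 1 [3->1 ok]
  6: obs=y cand={1,2,3,4} pick 2 [1->2 ok]
  7: obs=x cand={0} pick 0 [2->0 ok]
  8: obs=y cand={1,2,3,4} pick 4 [0->4 ok]
  9: obs=y cand={1,2,3,4} pick 3 [4->3 ok]
  10: obs=x cand={0} pick 0 [3->0 ok]
  11: obs=x cand={0} pick 0 [0->0 ok]
  12: obs=y cand={1,2,3,4} pick 4 [0->4 ok]
  13: obs=y cand={1,2,3,4} pick 1 [4->1 ok]
  14: obs=y cand={1,2,3,4} pick 2 [1->2 ok]
  15: obs=y cand={1,2,3,4} pick 2 [2->2 ok]
  16: obs=x cand={0} pick 0 [2->0 ok]
  17: obs=x cand={0} pick 0 [0->0 ok]
  18: obs=y cand={1,2,3,4} pick 1 [0->1 ok]
  19: obs=x cand={0} pick 0 [1->0 ok]
  20: obs=x cand={0} pick 0 [0->0 ok]
  21: obs=y cand={1,2,3,4} pick 4 [0->4 ok]
  22: obs=x cand={0} pick 0 [4->0 ok]
  23: obs=y cand={1,2,3,4} pick 1 [0->1 ok]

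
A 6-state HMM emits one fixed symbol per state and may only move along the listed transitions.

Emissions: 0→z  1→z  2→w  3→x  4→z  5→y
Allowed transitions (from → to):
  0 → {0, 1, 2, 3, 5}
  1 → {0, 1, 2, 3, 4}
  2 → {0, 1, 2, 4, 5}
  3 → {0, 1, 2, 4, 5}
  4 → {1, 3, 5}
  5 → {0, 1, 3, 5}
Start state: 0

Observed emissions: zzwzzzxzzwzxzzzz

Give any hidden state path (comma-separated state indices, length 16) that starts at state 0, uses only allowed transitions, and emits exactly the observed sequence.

  [0] z  {0,1,4}  => 0  start
  [1] z  {0,1,4}  => 0  0->0 ok
  [2] w  {2}  => 2  0->2 ok
  [3] z  {0,1,4}  => 1  2->1 ok
  [4] z  {0,1,4}  => 4  1->4 ok
  [5] z  {0,1,4}  => 1  4->1 ok
  [6] x  {3}  => 3  1->3 ok
  [7] z  {0,1,4}  => 0  3->0 ok
  [8] z  {0,1,4}  => 1  0->1 ok
  [9] w  {2}  => 2  1->2 ok
  [10] z  {0,1,4}  => 0  2->0 ok
  [11] x  {3}  => 3  0->3 ok
  [12] z  {0,1,4}  => 1  3->1 ok
  [13] z  {0,1,4}  => 4  1->4 ok
  [14] z  {0,1,4}  => 1  4->1 ok
  [15] z  {0,1,4}  => 0  1->0 ok

0,0,2,1,4,1,3,0,1,2,0,3,1,4,1,0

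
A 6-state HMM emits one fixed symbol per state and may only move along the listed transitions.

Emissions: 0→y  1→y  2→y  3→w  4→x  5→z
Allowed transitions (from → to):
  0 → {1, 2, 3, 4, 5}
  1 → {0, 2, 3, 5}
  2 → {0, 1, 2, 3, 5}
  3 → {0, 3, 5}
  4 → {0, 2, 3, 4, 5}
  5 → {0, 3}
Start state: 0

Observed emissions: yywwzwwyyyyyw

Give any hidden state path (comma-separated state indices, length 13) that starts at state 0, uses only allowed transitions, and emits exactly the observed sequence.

0,2,3,3,5,3,3,0,1,0,2,1,3

  t0 'y' -> {0,1,2}, take 0 (start)
  t1 'y' -> {0,1,2}, take 2 (0->2 ok)
  t2 'w' -> {3}, take 3 (2->3 ok)
  t3 'w' -> {3}, take 3 (3->3 ok)
  t4 'z' -> {5}, take 5 (3->5 ok)
  t5 'w' -> {3}, take 3 (5->3 ok)
  t6 'w' -> {3}, take 3 (3->3 ok)
  t7 'y' -> {0,1,2}, take 0 (3->0 ok)
  t8 'y' -> {0,1,2}, take 1 (0->1 ok)
  t9 'y' -> {0,1,2}, take 0 (1->0 ok)
  t10 'y' -> {0,1,2}, take 2 (0->2 ok)
  t11 'y' -> {0,1,2}, take 1 (2->1 ok)
  t12 'w' -> {3}, take 3 (1->3 ok)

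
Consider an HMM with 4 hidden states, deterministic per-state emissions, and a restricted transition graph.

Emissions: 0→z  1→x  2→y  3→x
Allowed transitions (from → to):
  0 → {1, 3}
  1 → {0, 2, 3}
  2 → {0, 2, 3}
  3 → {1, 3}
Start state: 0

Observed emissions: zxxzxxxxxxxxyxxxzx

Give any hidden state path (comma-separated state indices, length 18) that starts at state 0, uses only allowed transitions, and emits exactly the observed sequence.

  [0] z  {0}  => 0  start
  [1] x  {1,3}  => 3  0->3 ok
  [2] x  {1,3}  => 1  3->1 ok
  [3] z  {0}  => 0  1->0 ok
  [4] x  {1,3}  => 3  0->3 ok
  [5] x  {1,3}  => 3  3->3 ok
  [6] x  {1,3}  => 1  3->1 ok
  [7] x  {1,3}  => 3  1->3 ok
  [8] x  {1,3}  => 3  3->3 ok
  [9] x  {1,3}  => 3  3->3 ok
  [10] x  {1,3}  => 3  3->3 ok
  [11] x  {1,3}  => 1  3->1 ok
  [12] y  {2}  => 2  1->2 ok
  [13] x  {1,3}  => 3  2->3 ok
  [14] x  {1,3}  => 3  3->3 ok
  [15] x  {1,3}  => 1  3->1 ok
  [16] z  {0}  => 0  1->0 ok
  [17] x  {1,3}  => 1  0->1 ok

0,3,1,0,3,3,1,3,3,3,3,1,2,3,3,1,0,1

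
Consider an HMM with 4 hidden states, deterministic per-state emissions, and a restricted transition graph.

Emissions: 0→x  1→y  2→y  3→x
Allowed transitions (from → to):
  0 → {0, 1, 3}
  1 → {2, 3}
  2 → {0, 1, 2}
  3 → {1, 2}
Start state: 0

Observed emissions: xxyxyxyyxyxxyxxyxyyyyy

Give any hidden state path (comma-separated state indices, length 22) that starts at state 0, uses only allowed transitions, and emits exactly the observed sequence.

0,0,1,3,1,3,2,1,3,2,0,3,2,0,3,1,3,2,1,2,2,1

  t0 'x' -> {0,3}, take 0 (start)
  t1 'x' -> {0,3}, take 0 (0->0 ok)
  t2 'y' -> {1,2}, take 1 (0->1 ok)
  t3 'x' -> {0,3}, take 3 (1->3 ok)
  t4 'y' -> {1,2}, take 1 (3->1 ok)
  t5 'x' -> {0,3}, take 3 (1->3 ok)
  t6 'y' -> {1,2}, take 2 (3->2 ok)
  t7 'y' -> {1,2}, take 1 (2->1 ok)
  t8 'x' -> {0,3}, take 3 (1->3 ok)
  t9 'y' -> {1,2}, take 2 (3->2 ok)
  t10 'x' -> {0,3}, take 0 (2->0 ok)
  t11 'x' -> {0,3}, take 3 (0->3 ok)
  t12 'y' -> {1,2}, take 2 (3->2 ok)
  t13 'x' -> {0,3}, take 0 (2->0 ok)
  t14 'x' -> {0,3}, take 3 (0->3 ok)
  t15 'y' -> {1,2}, take 1 (3->1 ok)
  t16 'x' -> {0,3}, take 3 (1->3 ok)
  t17 'y' -> {1,2}, take 2 (3->2 ok)
  t18 'y' -> {1,2}, take 1 (2->1 ok)
  t19 'y' -> {1,2}, take 2 (1->2 ok)
  t20 'y' -> {1,2}, take 2 (2->2 ok)
  t21 'y' -> {1,2}, take 1 (2->1 ok)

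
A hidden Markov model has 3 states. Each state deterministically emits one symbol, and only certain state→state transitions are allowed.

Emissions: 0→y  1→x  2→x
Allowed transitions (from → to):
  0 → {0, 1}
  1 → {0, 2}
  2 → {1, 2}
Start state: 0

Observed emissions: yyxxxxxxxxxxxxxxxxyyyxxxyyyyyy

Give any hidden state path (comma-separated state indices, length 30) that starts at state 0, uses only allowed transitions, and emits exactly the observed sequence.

  [0] y  {0}  => 0  start
  [1] y  {0}  => 0  0->0 ok
  [2] x  {1,2}  => 1  0->1 ok
  [3] x  {1,2}  => 2  1->2 ok
  [4] x  {1,2}  => 2  2->2 ok
  [5] x  {1,2}  => 1  2->1 ok
  [6] x  {1,2}  => 2  1->2 ok
  [7] x  {1,2}  => 1  2->1 ok
  [8] x  {1,2}  => 2  1->2 ok
  [9] x  {1,2}  => 2  2->2 ok
  [10] x  {1,2}  => 2  2->2 ok
  [11] x  {1,2}  => 2  2->2 ok
  [12] x  {1,2}  => 2  2->2 ok
  [13] x  {1,2}  => 1  2->1 ok
  [14] x  {1,2}  => 2  1->2 ok
  [15] x  {1,2}  => 2  2->2 ok
  [16] x  {1,2}  => 2  2->2 ok
  [17] x  {1,2}  => 1  2->1 ok
  [18] y  {0}  => 0  1->0 ok
  [19] y  {0}  => 0  0->0 ok
  [20] y  {0}  => 0  0->0 ok
  [21] x  {1,2}  => 1  0->1 ok
  [22] x  {1,2}  => 2  1->2 ok
  [23] x  {1,2}  => 1  2->1 ok
  [24] y  {0}  => 0  1->0 ok
  [25] y  {0}  => 0  0->0 ok
  [26] y  {0}  => 0  0->0 ok
  [27] y  {0}  => 0  0->0 ok
  [28] y  {0}  => 0  0->0 ok
  [29] y  {0}  => 0  0->0 ok

0,0,1,2,2,1,2,1,2,2,2,2,2,1,2,2,2,1,0,0,0,1,2,1,0,0,0,0,0,0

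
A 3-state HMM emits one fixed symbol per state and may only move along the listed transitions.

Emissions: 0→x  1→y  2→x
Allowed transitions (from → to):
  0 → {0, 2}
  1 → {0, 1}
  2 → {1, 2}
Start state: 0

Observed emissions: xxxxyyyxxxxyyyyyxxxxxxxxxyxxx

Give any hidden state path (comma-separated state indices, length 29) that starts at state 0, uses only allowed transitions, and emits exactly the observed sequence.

0,0,0,2,1,1,1,0,0,0,2,1,1,1,1,1,0,2,2,2,2,2,2,2,2,1,0,0,0

  [0] x  {0,2}  => 0  start
  [1] x  {0,2}  => 0  0->0 ok
  [2] x  {0,2}  => 0  0->0 ok
  [3] x  {0,2}  => 2  0->2 ok
  [4] y  {1}  => 1  2->1 ok
  [5] y  {1}  => 1  1->1 ok
  [6] y  {1}  => 1  1->1 ok
  [7] x  {0,2}  => 0  1->0 ok
  [8] x  {0,2}  => 0  0->0 ok
  [9] x  {0,2}  => 0  0->0 ok
  [10] x  {0,2}  => 2  0->2 ok
  [11] y  {1}  => 1  2->1 ok
  [12] y  {1}  => 1  1->1 ok
  [13] y  {1}  => 1  1->1 ok
  [14] y  {1}  => 1  1->1 ok
  [15] y  {1}  => 1  1->1 ok
  [16] x  {0,2}  => 0  1->0 ok
  [17] x  {0,2}  => 2  0->2 ok
  [18] x  {0,2}  => 2  2->2 ok
  [19] x  {0,2}  => 2  2->2 ok
  [20] x  {0,2}  => 2  2->2 ok
  [21] x  {0,2}  => 2  2->2 ok
  [22] x  {0,2}  => 2  2->2 ok
  [23] x  {0,2}  => 2  2->2 ok
  [24] x  {0,2}  => 2  2->2 ok
  [25] y  {1}  => 1  2->1 ok
  [26] x  {0,2}  => 0  1->0 ok
  [27] x  {0,2}  => 0  0->0 ok
  [28] x  {0,2}  => 0  0->0 ok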